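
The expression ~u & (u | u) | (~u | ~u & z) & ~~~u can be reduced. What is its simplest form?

~u & (u | u) | (~u | ~u & z) & ~~~u
= ~u & (u | u) | ~u & ~~~u   — absorption
= ~u & u | ~u & ~~~u   — idempotence
= ~u & u | ~u & ~u   — double negation
= ~u   — distribution

~u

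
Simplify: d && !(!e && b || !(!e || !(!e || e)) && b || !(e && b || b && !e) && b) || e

d && !b || e

d && !(!e && b || !(!e || !(!e || e)) && b || !(e && b || b && !e) && b) || e
= d && !(!e && b || e && (!e || e) && b || !(e && b || b && !e) && b) || e   [De Morgan]
= d && !(!e && b || e && (!e || e) && b || !b && b) || e   [distribution]
= d && !(!e && b || e && (!e || e) && b) || e   [complement / identity]
= d && !(!e && b || e && b) || e   [complement / identity]
= d && !b || e   [distribution]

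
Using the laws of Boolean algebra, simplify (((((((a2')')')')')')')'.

(((((((a2')')')')')')')'
= (((((a2')')')')')'   [double negation]
= (((a2')')')'   [double negation]
= (a2')'   [double negation]
= a2   [double negation]

a2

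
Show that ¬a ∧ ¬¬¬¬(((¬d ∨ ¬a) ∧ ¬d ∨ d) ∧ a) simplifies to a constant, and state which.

¬a ∧ ¬¬¬¬(((¬d ∨ ¬a) ∧ ¬d ∨ d) ∧ a)
= ¬a ∧ ¬¬¬¬((¬d ∨ d) ∧ a)   (absorption)
= ¬a ∧ ¬¬¬¬a   (complement / identity)
= ¬a ∧ ¬¬a   (double negation)
= ¬a ∧ a   (double negation)
= False   (complement)

False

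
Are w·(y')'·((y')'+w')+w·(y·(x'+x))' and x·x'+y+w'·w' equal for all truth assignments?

E1: w·(y')'·((y')'+w')+w·(y·(x'+x))'
    = w·(y')'·((y')'+w')+w·y'   [complement / identity]
    = w·(y')'+w·y'   [absorption]
    = w·y+w·y'   [double negation]
    = w   [distribution]
E2: x·x'+y+w'·w'
    = x·x'+y+w'   [idempotence]
    = y+w'   [complement / identity]
These differ: at w=0, x=0, y=0, E1 = 0 but E2 = 1.

No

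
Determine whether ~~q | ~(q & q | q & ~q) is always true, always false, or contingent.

~~q | ~(q & q | q & ~q)
= ~~q | ~q   — distribution
= q | ~q   — double negation
= 1   — complement

always true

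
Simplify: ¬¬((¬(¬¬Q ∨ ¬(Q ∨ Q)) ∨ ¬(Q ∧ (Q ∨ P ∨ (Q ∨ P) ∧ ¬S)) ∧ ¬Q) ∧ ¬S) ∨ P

¬Q ∧ ¬S ∨ P

¬¬((¬(¬¬Q ∨ ¬(Q ∨ Q)) ∨ ¬(Q ∧ (Q ∨ P ∨ (Q ∨ P) ∧ ¬S)) ∧ ¬Q) ∧ ¬S) ∨ P
= ¬¬((¬(¬¬Q ∨ ¬(Q ∨ Q)) ∨ ¬(Q ∧ (Q ∨ P)) ∧ ¬Q) ∧ ¬S) ∨ P   [absorption]
= ¬¬((¬(¬¬Q ∨ ¬(Q ∨ Q)) ∨ ¬Q ∧ ¬Q) ∧ ¬S) ∨ P   [absorption]
= (¬(¬¬Q ∨ ¬(Q ∨ Q)) ∨ ¬Q ∧ ¬Q) ∧ ¬S ∨ P   [double negation]
= (¬(¬¬Q ∨ ¬Q) ∨ ¬Q ∧ ¬Q) ∧ ¬S ∨ P   [idempotence]
= (¬Q ∧ Q ∨ ¬Q ∧ ¬Q) ∧ ¬S ∨ P   [De Morgan]
= ¬Q ∧ ¬S ∨ P   [distribution]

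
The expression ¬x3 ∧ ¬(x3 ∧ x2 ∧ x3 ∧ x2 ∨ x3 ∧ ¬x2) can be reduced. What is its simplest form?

¬x3 ∧ ¬(x3 ∧ x2 ∧ x3 ∧ x2 ∨ x3 ∧ ¬x2)
= ¬x3 ∧ ¬(x3 ∧ x2 ∨ x3 ∧ ¬x2)
= ¬x3 ∧ ¬x3
= ¬x3

¬x3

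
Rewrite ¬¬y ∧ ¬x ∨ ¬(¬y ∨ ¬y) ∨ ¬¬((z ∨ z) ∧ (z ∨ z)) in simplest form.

¬¬y ∧ ¬x ∨ ¬(¬y ∨ ¬y) ∨ ¬¬((z ∨ z) ∧ (z ∨ z))
= ¬¬y ∧ ¬x ∨ ¬¬y ∨ ¬¬((z ∨ z) ∧ (z ∨ z))   [idempotence]
= ¬¬y ∨ ¬¬((z ∨ z) ∧ (z ∨ z))   [absorption]
= ¬¬y ∨ ¬¬(z ∨ z)   [idempotence]
= ¬¬y ∨ z ∨ z   [double negation]
= ¬¬y ∨ z   [idempotence]
= y ∨ z   [double negation]

y ∨ z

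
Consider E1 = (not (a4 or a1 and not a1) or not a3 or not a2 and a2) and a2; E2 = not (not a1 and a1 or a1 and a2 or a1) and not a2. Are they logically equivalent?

E1: (not (a4 or a1 and not a1) or not a3 or not a2 and a2) and a2
    = (not (a4 or a1 and not a1) or not a3) and a2   (complement / identity)
    = (not a4 or not a3) and a2   (complement / identity)
E2: not (not a1 and a1 or a1 and a2 or a1) and not a2
    = not (a1 and a2 or a1) and not a2   (complement / identity)
    = not a1 and not a2   (absorption)
These differ: at a1=0, a2=1, a3=0, a4=0, E1 = 1 but E2 = 0.

No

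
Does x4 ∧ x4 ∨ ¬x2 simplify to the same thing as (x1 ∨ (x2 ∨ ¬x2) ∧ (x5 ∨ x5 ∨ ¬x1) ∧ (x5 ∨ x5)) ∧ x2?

E1: x4 ∧ x4 ∨ ¬x2
    = x4 ∨ ¬x2
E2: (x1 ∨ (x2 ∨ ¬x2) ∧ (x5 ∨ x5 ∨ ¬x1) ∧ (x5 ∨ x5)) ∧ x2
    = (x1 ∨ (x5 ∨ x5 ∨ ¬x1) ∧ (x5 ∨ x5)) ∧ x2
    = (x1 ∨ x5 ∨ x5) ∧ x2
    = (x1 ∨ x5) ∧ x2
These differ: at x1=1, x2=0, x4=0, x5=0, E1 = 1 but E2 = 0.

No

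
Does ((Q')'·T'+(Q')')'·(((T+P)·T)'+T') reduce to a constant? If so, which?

((Q')'·T'+(Q')')'·(((T+P)·T)'+T')
= ((Q')')'·(((T+P)·T)'+T')   (absorption)
= ((Q')')'·(T'+T')   (absorption)
= ((Q')')'·T'   (idempotence)
= Q'·T'   (double negation)
This depends on Q, T, so it is not a constant.

no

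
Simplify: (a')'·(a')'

(a')'·(a')'
= (a')'   (idempotence)
= a   (double negation)

a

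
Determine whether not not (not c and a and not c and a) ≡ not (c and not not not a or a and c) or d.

No

E1: not not (not c and a and not c and a)
    = not c and a and not c and a
    = not c and a
E2: not (c and not not not a or a and c) or d
    = not (c and not a or a and c) or d
    = not c or d
These differ: at a=0, c=0, d=1, E1 = 0 but E2 = 1.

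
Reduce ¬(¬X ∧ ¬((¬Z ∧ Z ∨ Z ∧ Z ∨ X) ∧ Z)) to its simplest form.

¬(¬X ∧ ¬((¬Z ∧ Z ∨ Z ∧ Z ∨ X) ∧ Z))
= ¬(¬X ∧ ¬((Z ∨ X) ∧ Z))   — distribution
= ¬(¬X ∧ ¬Z)   — absorption
= X ∨ Z   — De Morgan

X ∨ Z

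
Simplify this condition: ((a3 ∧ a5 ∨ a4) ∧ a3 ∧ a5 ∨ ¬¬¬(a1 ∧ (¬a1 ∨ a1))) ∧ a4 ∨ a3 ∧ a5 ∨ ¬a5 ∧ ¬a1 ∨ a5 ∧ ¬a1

a3 ∧ a5 ∨ ¬a1

((a3 ∧ a5 ∨ a4) ∧ a3 ∧ a5 ∨ ¬¬¬(a1 ∧ (¬a1 ∨ a1))) ∧ a4 ∨ a3 ∧ a5 ∨ ¬a5 ∧ ¬a1 ∨ a5 ∧ ¬a1
= ((a3 ∧ a5 ∨ a4) ∧ a3 ∧ a5 ∨ ¬¬¬(a1 ∧ (¬a1 ∨ a1))) ∧ a4 ∨ a3 ∧ a5 ∨ ¬a1   (distribution)
= (a3 ∧ a5 ∨ ¬¬¬(a1 ∧ (¬a1 ∨ a1))) ∧ a4 ∨ a3 ∧ a5 ∨ ¬a1   (absorption)
= (a3 ∧ a5 ∨ ¬¬¬a1) ∧ a4 ∨ a3 ∧ a5 ∨ ¬a1   (complement / identity)
= (a3 ∧ a5 ∨ ¬a1) ∧ a4 ∨ a3 ∧ a5 ∨ ¬a1   (double negation)
= a3 ∧ a5 ∨ ¬a1   (absorption)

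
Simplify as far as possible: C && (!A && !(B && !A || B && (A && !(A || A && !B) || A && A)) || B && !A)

C && !A

C && (!A && !(B && !A || B && (A && !(A || A && !B) || A && A)) || B && !A)
= C && (!A && !(B && !A || B && (A && !A || A && A)) || B && !A)   [absorption]
= C && (!A && !(B && !A || B && A) || B && !A)   [distribution]
= C && (!A && !B || B && !A)   [distribution]
= C && !A   [distribution]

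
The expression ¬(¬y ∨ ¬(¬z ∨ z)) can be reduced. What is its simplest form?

¬(¬y ∨ ¬(¬z ∨ z))
= y ∧ (¬z ∨ z)   — De Morgan
= y   — complement / identity

y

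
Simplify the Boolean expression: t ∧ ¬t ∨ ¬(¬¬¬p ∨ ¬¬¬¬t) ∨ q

t ∧ ¬t ∨ ¬(¬¬¬p ∨ ¬¬¬¬t) ∨ q
= t ∧ ¬t ∨ ¬(¬p ∨ ¬¬¬¬t) ∨ q   — double negation
= ¬(¬p ∨ ¬¬¬¬t) ∨ q   — complement / identity
= ¬(¬p ∨ ¬¬t) ∨ q   — double negation
= p ∧ ¬t ∨ q   — De Morgan

p ∧ ¬t ∨ q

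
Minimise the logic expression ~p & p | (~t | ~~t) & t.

~p & p | (~t | ~~t) & t
= ~p & p | (~t | t) & t   — double negation
= (~t | t) & t   — complement / identity
= t   — complement / identity

t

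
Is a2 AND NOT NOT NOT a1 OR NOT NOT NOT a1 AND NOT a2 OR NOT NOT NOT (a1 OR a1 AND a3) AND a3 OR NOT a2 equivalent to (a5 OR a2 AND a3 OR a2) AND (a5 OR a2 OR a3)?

No

E1: a2 AND NOT NOT NOT a1 OR NOT NOT NOT a1 AND NOT a2 OR NOT NOT NOT (a1 OR a1 AND a3) AND a3 OR NOT a2
    = NOT NOT NOT a1 OR NOT NOT NOT (a1 OR a1 AND a3) AND a3 OR NOT a2   (distribution)
    = NOT NOT NOT a1 OR NOT NOT NOT a1 AND a3 OR NOT a2   (absorption)
    = NOT NOT NOT a1 OR NOT a2   (absorption)
    = NOT a1 OR NOT a2   (double negation)
E2: (a5 OR a2 AND a3 OR a2) AND (a5 OR a2 OR a3)
    = (a5 OR a2) AND (a5 OR a2 OR a3)   (absorption)
    = a5 OR a2   (absorption)
These differ: at a1=1, a2=0, a3=0, a5=0, E1 = 1 but E2 = 0.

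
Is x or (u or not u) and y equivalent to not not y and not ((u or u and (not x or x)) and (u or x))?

E1: x or (u or not u) and y
    = x or y   [complement / identity]
E2: not not y and not ((u or u and (not x or x)) and (u or x))
    = not not y and not ((u or u) and (u or x))   [complement / identity]
    = not not y and not (u and x or u)   [distribution]
    = not not y and not u   [absorption]
    = y and not u   [double negation]
These differ: at u=1, x=1, y=0, E1 = 1 but E2 = 0.

No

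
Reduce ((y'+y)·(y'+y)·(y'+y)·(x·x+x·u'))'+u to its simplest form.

((y'+y)·(y'+y)·(y'+y)·(x·x+x·u'))'+u
= ((y'+y)·(y'+y)·(y'+y)·(x+u')·x)'+u   (distribution)
= ((y'+y)·(y'+y)·(x+u')·x)'+u   (idempotence)
= ((y'+y)·(y'+y)·x)'+u   (absorption)
= ((y'+y)·x)'+u   (idempotence)
= x'+u   (complement / identity)

x'+u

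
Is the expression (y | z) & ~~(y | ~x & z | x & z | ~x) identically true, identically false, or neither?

(y | z) & ~~(y | ~x & z | x & z | ~x)
= (y | z) & ~~(y | z | ~x)   [distribution]
= (y | z) & (y | z | ~x)   [double negation]
= y | z   [absorption]
This depends on y, z, so it is not a constant.

neither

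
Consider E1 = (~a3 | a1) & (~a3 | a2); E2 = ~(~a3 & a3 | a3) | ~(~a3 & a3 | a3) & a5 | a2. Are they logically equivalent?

No

E1: (~a3 | a1) & (~a3 | a2)
    = a1 & a2 | ~a3
E2: ~(~a3 & a3 | a3) | ~(~a3 & a3 | a3) & a5 | a2
    = ~(~a3 & a3 | a3) | a2
    = ~a3 | a2
These differ: at a1=0, a2=1, a3=1, a5=0, E1 = 0 but E2 = 1.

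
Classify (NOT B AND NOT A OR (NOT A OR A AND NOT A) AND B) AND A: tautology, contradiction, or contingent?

(NOT B AND NOT A OR (NOT A OR A AND NOT A) AND B) AND A
= (NOT B AND NOT A OR NOT A AND B) AND A   (complement / identity)
= NOT A AND A   (distribution)
= FALSE   (complement)

contradiction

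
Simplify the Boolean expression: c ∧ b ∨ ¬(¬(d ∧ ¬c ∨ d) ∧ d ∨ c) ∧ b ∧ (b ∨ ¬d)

b

c ∧ b ∨ ¬(¬(d ∧ ¬c ∨ d) ∧ d ∨ c) ∧ b ∧ (b ∨ ¬d)
= c ∧ b ∨ ¬(¬d ∧ d ∨ c) ∧ b ∧ (b ∨ ¬d)
= c ∧ b ∨ ¬c ∧ b ∧ (b ∨ ¬d)
= c ∧ b ∨ ¬c ∧ b
= b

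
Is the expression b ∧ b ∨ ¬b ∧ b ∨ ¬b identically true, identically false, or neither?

identically true

b ∧ b ∨ ¬b ∧ b ∨ ¬b
= b ∧ b ∨ ¬b   (complement / identity)
= b ∨ ¬b   (idempotence)
= True   (complement)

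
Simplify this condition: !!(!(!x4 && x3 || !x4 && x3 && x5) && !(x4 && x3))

!!(!(!x4 && x3 || !x4 && x3 && x5) && !(x4 && x3))
= !!(!(!x4 && x3) && !(x4 && x3))   — absorption
= !(!x4 && x3 || x4 && x3)   — De Morgan
= !x3   — distribution

!x3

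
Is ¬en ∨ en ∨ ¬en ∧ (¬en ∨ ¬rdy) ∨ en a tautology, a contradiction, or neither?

tautology

¬en ∨ en ∨ ¬en ∧ (¬en ∨ ¬rdy) ∨ en
= ¬en ∨ en ∨ ¬en ∨ en
= ¬en ∨ en
= True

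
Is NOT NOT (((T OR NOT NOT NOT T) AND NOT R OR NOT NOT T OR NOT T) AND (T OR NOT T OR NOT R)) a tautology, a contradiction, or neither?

tautology

NOT NOT (((T OR NOT NOT NOT T) AND NOT R OR NOT NOT T OR NOT T) AND (T OR NOT T OR NOT R))
= NOT NOT (((T OR NOT NOT NOT T) AND NOT R OR T OR NOT T) AND (T OR NOT T OR NOT R))
= NOT NOT (((T OR NOT T) AND NOT R OR T OR NOT T) AND (T OR NOT T OR NOT R))
= NOT NOT ((T OR NOT T) AND (T OR NOT T OR NOT R))
= NOT NOT (T OR NOT T)
= T OR NOT T
= TRUE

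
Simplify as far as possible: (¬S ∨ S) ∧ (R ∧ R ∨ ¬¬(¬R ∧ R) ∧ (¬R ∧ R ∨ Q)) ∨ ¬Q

(¬S ∨ S) ∧ (R ∧ R ∨ ¬¬(¬R ∧ R) ∧ (¬R ∧ R ∨ Q)) ∨ ¬Q
= R ∧ R ∨ ¬¬(¬R ∧ R) ∧ (¬R ∧ R ∨ Q) ∨ ¬Q   [complement / identity]
= R ∧ R ∨ ¬R ∧ R ∧ (¬R ∧ R ∨ Q) ∨ ¬Q   [double negation]
= R ∧ R ∨ ¬R ∧ R ∨ ¬Q   [absorption]
= R ∨ ¬Q   [distribution]

R ∨ ¬Q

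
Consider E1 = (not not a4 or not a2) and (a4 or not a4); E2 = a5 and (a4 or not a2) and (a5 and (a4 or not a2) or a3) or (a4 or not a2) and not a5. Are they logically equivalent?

Yes

E1: (not not a4 or not a2) and (a4 or not a4)
    = not not a4 or not a2   — complement / identity
    = a4 or not a2   — double negation
E2: a5 and (a4 or not a2) and (a5 and (a4 or not a2) or a3) or (a4 or not a2) and not a5
    = a5 and (a4 or not a2) or (a4 or not a2) and not a5   — absorption
    = a4 or not a2   — distribution
Both reduce to a4 or not a2, so they are equivalent.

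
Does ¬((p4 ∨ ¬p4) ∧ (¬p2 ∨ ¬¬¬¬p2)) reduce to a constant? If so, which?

yes, False

¬((p4 ∨ ¬p4) ∧ (¬p2 ∨ ¬¬¬¬p2))
= ¬((p4 ∨ ¬p4) ∧ (¬p2 ∨ ¬¬p2))   (double negation)
= ¬(¬p2 ∨ ¬¬p2)   (complement / identity)
= p2 ∧ ¬p2   (De Morgan)
= False   (complement)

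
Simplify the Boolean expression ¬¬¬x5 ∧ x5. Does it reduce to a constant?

¬¬¬x5 ∧ x5
= ¬x5 ∧ x5   — double negation
= False   — complement

False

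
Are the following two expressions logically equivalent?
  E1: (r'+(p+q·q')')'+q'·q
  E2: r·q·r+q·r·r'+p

No

E1: (r'+(p+q·q')')'+q'·q
    = (r'+(p+q·q')')'   — complement / identity
    = (r'+p')'   — complement / identity
    = r·p   — De Morgan
E2: r·q·r+q·r·r'+p
    = q·r+p   — distribution
These differ: at p=1, q=0, r=0, E1 = 0 but E2 = 1.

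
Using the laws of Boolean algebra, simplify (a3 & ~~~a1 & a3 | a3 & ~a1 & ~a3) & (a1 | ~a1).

a3 & ~a1

(a3 & ~~~a1 & a3 | a3 & ~a1 & ~a3) & (a1 | ~a1)
= (a3 & ~a1 & a3 | a3 & ~a1 & ~a3) & (a1 | ~a1)
= a3 & ~a1 & (a1 | ~a1)
= a3 & ~a1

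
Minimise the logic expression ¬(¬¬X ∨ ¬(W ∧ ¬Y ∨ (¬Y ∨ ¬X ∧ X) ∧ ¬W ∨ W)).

¬(¬¬X ∨ ¬(W ∧ ¬Y ∨ (¬Y ∨ ¬X ∧ X) ∧ ¬W ∨ W))
= ¬X ∧ (W ∧ ¬Y ∨ (¬Y ∨ ¬X ∧ X) ∧ ¬W ∨ W)
= ¬X ∧ (W ∧ ¬Y ∨ ¬Y ∧ ¬W ∨ W)
= ¬X ∧ (¬Y ∨ W)

¬X ∧ (¬Y ∨ W)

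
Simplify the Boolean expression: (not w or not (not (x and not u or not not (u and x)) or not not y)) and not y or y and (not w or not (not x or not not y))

not w or x and not y

(not w or not (not (x and not u or not not (u and x)) or not not y)) and not y or y and (not w or not (not x or not not y))
= (not w or not (not (x and not u or u and x) or not not y)) and not y or y and (not w or not (not x or not not y))   [double negation]
= (not w or not (not x or not not y)) and not y or y and (not w or not (not x or not not y))   [distribution]
= not w or not (not x or not not y)   [distribution]
= not w or x and not y   [De Morgan]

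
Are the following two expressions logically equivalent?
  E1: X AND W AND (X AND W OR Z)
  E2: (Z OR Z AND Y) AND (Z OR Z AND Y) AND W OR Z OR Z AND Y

E1: X AND W AND (X AND W OR Z)
    = X AND W   [absorption]
E2: (Z OR Z AND Y) AND (Z OR Z AND Y) AND W OR Z OR Z AND Y
    = (Z OR Z AND Y) AND W OR Z OR Z AND Y   [idempotence]
    = Z OR Z AND Y   [absorption]
    = Z   [absorption]
These differ: at W=0, X=1, Y=1, Z=1, E1 = 0 but E2 = 1.

No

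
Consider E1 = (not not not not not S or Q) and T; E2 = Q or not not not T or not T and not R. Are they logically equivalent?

No

E1: (not not not not not S or Q) and T
    = (not not not S or Q) and T   (double negation)
    = (not S or Q) and T   (double negation)
E2: Q or not not not T or not T and not R
    = Q or not T or not T and not R   (double negation)
    = Q or not T   (absorption)
These differ: at Q=0, R=0, S=1, T=0, E1 = 0 but E2 = 1.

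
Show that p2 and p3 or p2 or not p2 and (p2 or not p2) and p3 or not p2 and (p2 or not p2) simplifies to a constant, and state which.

True

p2 and p3 or p2 or not p2 and (p2 or not p2) and p3 or not p2 and (p2 or not p2)
= p2 and p3 or p2 or not p2 and (p2 or not p2)   — absorption
= p2 or not p2 and (p2 or not p2)   — absorption
= p2 or not p2   — complement / identity
= True   — complement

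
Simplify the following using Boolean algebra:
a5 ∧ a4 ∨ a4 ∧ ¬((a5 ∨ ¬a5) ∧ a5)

a5 ∧ a4 ∨ a4 ∧ ¬((a5 ∨ ¬a5) ∧ a5)
= a5 ∧ a4 ∨ a4 ∧ ¬a5   [complement / identity]
= a4   [distribution]

a4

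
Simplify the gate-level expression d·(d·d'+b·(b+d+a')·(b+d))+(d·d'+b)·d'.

b

d·(d·d'+b·(b+d+a')·(b+d))+(d·d'+b)·d'
= d·(d·d'+b·(b+d))+(d·d'+b)·d'   (absorption)
= d·(d·d'+b)+(d·d'+b)·d'   (absorption)
= d·d'+b   (distribution)
= b   (complement / identity)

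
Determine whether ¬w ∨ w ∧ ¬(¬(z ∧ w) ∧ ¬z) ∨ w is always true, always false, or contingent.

always true

¬w ∨ w ∧ ¬(¬(z ∧ w) ∧ ¬z) ∨ w
= ¬w ∨ w ∧ (z ∧ w ∨ z) ∨ w   (De Morgan)
= ¬w ∨ w ∧ z ∨ w   (absorption)
= ¬w ∨ w   (absorption)
= True   (complement)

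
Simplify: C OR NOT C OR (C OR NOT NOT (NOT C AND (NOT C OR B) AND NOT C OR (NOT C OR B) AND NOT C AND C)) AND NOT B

C OR NOT C OR (C OR NOT NOT (NOT C AND (NOT C OR B) AND NOT C OR (NOT C OR B) AND NOT C AND C)) AND NOT B
= C OR NOT C OR (C OR NOT C AND (NOT C OR B) AND NOT C OR (NOT C OR B) AND NOT C AND C) AND NOT B   [double negation]
= C OR NOT C OR (C OR (NOT C OR B) AND NOT C) AND NOT B   [distribution]
= C OR NOT C OR (C OR NOT C) AND NOT B   [absorption]
= C OR NOT C   [absorption]
= TRUE   [complement]

TRUE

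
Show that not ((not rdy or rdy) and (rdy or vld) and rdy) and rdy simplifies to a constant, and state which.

False

not ((not rdy or rdy) and (rdy or vld) and rdy) and rdy
= not ((rdy or vld) and rdy) and rdy   — complement / identity
= not rdy and rdy   — absorption
= False   — complement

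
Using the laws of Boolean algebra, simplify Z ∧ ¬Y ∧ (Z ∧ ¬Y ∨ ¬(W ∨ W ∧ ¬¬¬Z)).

Z ∧ ¬Y

Z ∧ ¬Y ∧ (Z ∧ ¬Y ∨ ¬(W ∨ W ∧ ¬¬¬Z))
= Z ∧ ¬Y ∧ (Z ∧ ¬Y ∨ ¬(W ∨ W ∧ ¬Z))   — double negation
= Z ∧ ¬Y ∧ (Z ∧ ¬Y ∨ ¬W)   — absorption
= Z ∧ ¬Y   — absorption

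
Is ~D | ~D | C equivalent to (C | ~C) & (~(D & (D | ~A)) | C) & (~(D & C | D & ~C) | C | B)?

E1: ~D | ~D | C
    = ~D | C   [idempotence]
E2: (C | ~C) & (~(D & (D | ~A)) | C) & (~(D & C | D & ~C) | C | B)
    = (C | ~C) & (~(D & (D | ~A)) | C) & (~D | C | B)   [distribution]
    = (C | ~C) & (~D | C) & (~D | C | B)   [absorption]
    = (C | ~C) & (~D | C)   [absorption]
    = ~D | C   [complement / identity]
Both reduce to ~D | C, so they are equivalent.

Yes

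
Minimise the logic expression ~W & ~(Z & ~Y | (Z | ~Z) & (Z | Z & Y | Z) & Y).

~W & ~(Z & ~Y | (Z | ~Z) & (Z | Z & Y | Z) & Y)
= ~W & ~(Z & ~Y | (Z | Z & Y | Z) & Y)
= ~W & ~(Z & ~Y | (Z | Z) & Y)
= ~W & ~(Z & ~Y | Z & Y)
= ~W & ~Z

~W & ~Z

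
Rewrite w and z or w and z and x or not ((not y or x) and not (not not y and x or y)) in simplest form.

w and z or w and z and x or not ((not y or x) and not (not not y and x or y))
= w and z or w and z and x or not ((not y or x) and not (y and x or y))   — double negation
= w and z or not ((not y or x) and not (y and x or y))   — absorption
= w and z or not ((not y or x) and not y)   — absorption
= w and z or not not y   — absorption
= w and z or y   — double negation

w and z or y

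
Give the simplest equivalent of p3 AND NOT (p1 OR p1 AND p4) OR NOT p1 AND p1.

p3 AND NOT p1

p3 AND NOT (p1 OR p1 AND p4) OR NOT p1 AND p1
= p3 AND NOT p1 OR NOT p1 AND p1   (absorption)
= p3 AND NOT p1   (complement / identity)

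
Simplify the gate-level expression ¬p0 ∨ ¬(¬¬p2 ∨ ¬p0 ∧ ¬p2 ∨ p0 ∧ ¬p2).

¬p0

¬p0 ∨ ¬(¬¬p2 ∨ ¬p0 ∧ ¬p2 ∨ p0 ∧ ¬p2)
= ¬p0 ∨ ¬(¬¬p2 ∨ ¬p2)   (distribution)
= ¬p0 ∨ ¬p2 ∧ p2   (De Morgan)
= ¬p0   (complement / identity)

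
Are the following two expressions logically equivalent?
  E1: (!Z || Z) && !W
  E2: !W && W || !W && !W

Yes

E1: (!Z || Z) && !W
    = !W   — complement / identity
E2: !W && W || !W && !W
    = !W   — distribution
Both reduce to !W, so they are equivalent.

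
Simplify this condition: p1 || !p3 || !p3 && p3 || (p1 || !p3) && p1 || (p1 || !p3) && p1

p1 || !p3

p1 || !p3 || !p3 && p3 || (p1 || !p3) && p1 || (p1 || !p3) && p1
= p1 || !p3 || !p3 && p3 || (p1 || !p3) && p1
= p1 || !p3 || (p1 || !p3) && p1
= p1 || !p3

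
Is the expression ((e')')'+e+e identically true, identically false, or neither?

identically true

((e')')'+e+e
= e'+e+e
= e'+e
= 1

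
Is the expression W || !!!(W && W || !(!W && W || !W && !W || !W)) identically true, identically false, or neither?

W || !!!(W && W || !(!W && W || !W && !W || !W))
= W || !!!(W && W || !(!W || !W))   (distribution)
= W || !!!(W && W || W && W)   (De Morgan)
= W || !!!(W && W)   (idempotence)
= W || !(W && W)   (double negation)
= W || !W   (idempotence)
= true   (complement)

identically true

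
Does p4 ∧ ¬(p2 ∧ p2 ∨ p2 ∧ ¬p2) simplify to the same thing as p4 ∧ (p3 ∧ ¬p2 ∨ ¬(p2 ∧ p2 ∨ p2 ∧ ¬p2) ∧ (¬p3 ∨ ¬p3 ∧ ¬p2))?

E1: p4 ∧ ¬(p2 ∧ p2 ∨ p2 ∧ ¬p2)
    = p4 ∧ ¬p2
E2: p4 ∧ (p3 ∧ ¬p2 ∨ ¬(p2 ∧ p2 ∨ p2 ∧ ¬p2) ∧ (¬p3 ∨ ¬p3 ∧ ¬p2))
    = p4 ∧ (p3 ∧ ¬p2 ∨ ¬(p2 ∧ p2 ∨ p2 ∧ ¬p2) ∧ ¬p3)
    = p4 ∧ (p3 ∧ ¬p2 ∨ ¬p2 ∧ ¬p3)
    = p4 ∧ ¬p2
Both reduce to p4 ∧ ¬p2, so they are equivalent.

Yes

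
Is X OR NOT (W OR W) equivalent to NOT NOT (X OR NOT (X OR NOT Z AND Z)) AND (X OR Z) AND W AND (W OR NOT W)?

E1: X OR NOT (W OR W)
    = X OR NOT W   — idempotence
E2: NOT NOT (X OR NOT (X OR NOT Z AND Z)) AND (X OR Z) AND W AND (W OR NOT W)
    = NOT NOT (X OR NOT X) AND (X OR Z) AND W AND (W OR NOT W)   — complement / identity
    = (X OR NOT X) AND (X OR Z) AND W AND (W OR NOT W)   — double negation
    = (X OR NOT X) AND (X OR Z) AND W   — complement / identity
    = (X OR Z) AND W   — complement / identity
These differ: at W=0, X=1, Z=0, E1 = 1 but E2 = 0.

No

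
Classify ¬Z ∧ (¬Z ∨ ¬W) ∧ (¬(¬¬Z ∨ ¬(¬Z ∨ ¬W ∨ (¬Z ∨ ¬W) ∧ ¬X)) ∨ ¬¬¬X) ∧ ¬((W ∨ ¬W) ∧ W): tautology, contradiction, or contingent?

contingent

¬Z ∧ (¬Z ∨ ¬W) ∧ (¬(¬¬Z ∨ ¬(¬Z ∨ ¬W ∨ (¬Z ∨ ¬W) ∧ ¬X)) ∨ ¬¬¬X) ∧ ¬((W ∨ ¬W) ∧ W)
= ¬Z ∧ (¬Z ∨ ¬W) ∧ (¬Z ∧ (¬Z ∨ ¬W ∨ (¬Z ∨ ¬W) ∧ ¬X) ∨ ¬¬¬X) ∧ ¬((W ∨ ¬W) ∧ W)   (De Morgan)
= ¬Z ∧ (¬Z ∨ ¬W) ∧ (¬Z ∧ (¬Z ∨ ¬W) ∨ ¬¬¬X) ∧ ¬((W ∨ ¬W) ∧ W)   (absorption)
= ¬Z ∧ (¬Z ∨ ¬W) ∧ (¬Z ∧ (¬Z ∨ ¬W) ∨ ¬¬¬X) ∧ ¬W   (complement / identity)
= ¬Z ∧ (¬Z ∨ ¬W) ∧ (¬Z ∧ (¬Z ∨ ¬W) ∨ ¬X) ∧ ¬W   (double negation)
= ¬Z ∧ (¬Z ∨ ¬W) ∧ ¬W   (absorption)
= ¬Z ∧ ¬W   (absorption)
This depends on W, Z, so it is not a constant.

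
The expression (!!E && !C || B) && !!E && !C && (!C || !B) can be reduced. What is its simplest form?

E && !C

(!!E && !C || B) && !!E && !C && (!C || !B)
= (!!E && !C || B) && !!E && !C   — absorption
= !!E && !C   — absorption
= E && !C   — double negation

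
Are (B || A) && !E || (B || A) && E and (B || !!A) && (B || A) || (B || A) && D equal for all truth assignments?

E1: (B || A) && !E || (B || A) && E
    = B || A   (distribution)
E2: (B || !!A) && (B || A) || (B || A) && D
    = (B || A) && (B || A) || (B || A) && D   (double negation)
    = (B || A || D) && (B || A)   (distribution)
    = B || A   (absorption)
Both reduce to B || A, so they are equivalent.

Yes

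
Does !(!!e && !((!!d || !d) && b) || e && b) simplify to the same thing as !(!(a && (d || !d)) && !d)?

E1: !(!!e && !((!!d || !d) && b) || e && b)
    = !(e && !((!!d || !d) && b) || e && b)   [double negation]
    = !(e && !((d || !d) && b) || e && b)   [double negation]
    = !(e && !b || e && b)   [complement / identity]
    = !e   [distribution]
E2: !(!(a && (d || !d)) && !d)
    = a && (d || !d) || d   [De Morgan]
    = a || d   [complement / identity]
These differ: at a=1, b=0, d=0, e=1, E1 = 0 but E2 = 1.

No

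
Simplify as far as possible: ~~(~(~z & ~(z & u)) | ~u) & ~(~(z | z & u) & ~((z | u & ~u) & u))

z

~~(~(~z & ~(z & u)) | ~u) & ~(~(z | z & u) & ~((z | u & ~u) & u))
= (~(~z & ~(z & u)) | ~u) & ~(~(z | z & u) & ~((z | u & ~u) & u))   (double negation)
= (~(~z & ~(z & u)) | ~u) & ~(~z & ~((z | u & ~u) & u))   (absorption)
= (~(~z & ~(z & u)) | ~u) & ~(~z & ~(z & u))   (complement / identity)
= ~(~z & ~(z & u))   (absorption)
= z | z & u   (De Morgan)
= z   (absorption)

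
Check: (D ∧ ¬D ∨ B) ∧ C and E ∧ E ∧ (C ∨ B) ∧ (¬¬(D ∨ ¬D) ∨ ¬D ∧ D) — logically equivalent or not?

E1: (D ∧ ¬D ∨ B) ∧ C
    = B ∧ C   (complement / identity)
E2: E ∧ E ∧ (C ∨ B) ∧ (¬¬(D ∨ ¬D) ∨ ¬D ∧ D)
    = E ∧ E ∧ (C ∨ B) ∧ ¬¬(D ∨ ¬D)   (complement / identity)
    = E ∧ E ∧ (C ∨ B) ∧ (D ∨ ¬D)   (double negation)
    = E ∧ (C ∨ B) ∧ (D ∨ ¬D)   (idempotence)
    = E ∧ (C ∨ B)   (complement / identity)
These differ: at B=1, C=1, D=0, E=0, E1 = 1 but E2 = 0.

No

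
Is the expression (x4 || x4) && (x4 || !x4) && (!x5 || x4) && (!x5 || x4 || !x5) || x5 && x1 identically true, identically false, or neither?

neither

(x4 || x4) && (x4 || !x4) && (!x5 || x4) && (!x5 || x4 || !x5) || x5 && x1
= (x4 || x4) && (!x5 || x4) && (!x5 || x4 || !x5) || x5 && x1   [complement / identity]
= (x4 || x4) && (!x5 || x4 && (x4 || !x5)) || x5 && x1   [distribution]
= (x4 || x4) && (!x5 || x4) || x5 && x1   [absorption]
= x4 || x4 && !x5 || x5 && x1   [distribution]
= x4 || x5 && x1   [absorption]
This depends on x1, x4, x5, so it is not a constant.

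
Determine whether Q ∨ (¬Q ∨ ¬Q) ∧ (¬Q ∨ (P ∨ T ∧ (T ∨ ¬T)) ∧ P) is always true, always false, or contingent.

Q ∨ (¬Q ∨ ¬Q) ∧ (¬Q ∨ (P ∨ T ∧ (T ∨ ¬T)) ∧ P)
= Q ∨ (¬Q ∨ ¬Q) ∧ (¬Q ∨ (P ∨ T) ∧ P)   — complement / identity
= Q ∨ ¬Q ∨ ¬Q ∧ (P ∨ T) ∧ P   — distribution
= Q ∨ ¬Q ∨ ¬Q ∧ P   — absorption
= Q ∨ ¬Q   — absorption
= True   — complement

always true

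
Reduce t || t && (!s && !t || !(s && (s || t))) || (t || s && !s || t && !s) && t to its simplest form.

t || t && (!s && !t || !(s && (s || t))) || (t || s && !s || t && !s) && t
= t || t && (!s && !t || !s) || (t || s && !s || t && !s) && t
= t || t && !s || (t || s && !s || t && !s) && t
= t || t && !s || (t || t && !s) && t
= t || t && !s
= t

t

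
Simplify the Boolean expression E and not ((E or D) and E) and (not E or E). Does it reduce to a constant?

E and not ((E or D) and E) and (not E or E)
= E and not ((E or D) and E)
= E and not E
= False

False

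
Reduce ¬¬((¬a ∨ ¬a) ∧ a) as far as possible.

False

¬¬((¬a ∨ ¬a) ∧ a)
= ¬¬(¬a ∧ a)
= ¬a ∧ a
= False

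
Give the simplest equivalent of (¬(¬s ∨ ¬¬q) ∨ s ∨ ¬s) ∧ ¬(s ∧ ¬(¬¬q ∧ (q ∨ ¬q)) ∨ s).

¬s

(¬(¬s ∨ ¬¬q) ∨ s ∨ ¬s) ∧ ¬(s ∧ ¬(¬¬q ∧ (q ∨ ¬q)) ∨ s)
= (¬(¬s ∨ ¬¬q) ∨ s ∨ ¬s) ∧ ¬(s ∧ ¬(q ∧ (q ∨ ¬q)) ∨ s)
= (s ∧ ¬q ∨ s ∨ ¬s) ∧ ¬(s ∧ ¬(q ∧ (q ∨ ¬q)) ∨ s)
= (s ∧ ¬q ∨ s ∨ ¬s) ∧ ¬(s ∧ ¬q ∨ s)
= (s ∧ ¬q ∨ s ∨ ¬s) ∧ ¬s
= (s ∨ ¬s) ∧ ¬s
= ¬s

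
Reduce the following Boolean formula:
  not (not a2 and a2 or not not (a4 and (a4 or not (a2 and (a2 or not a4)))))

not a4

not (not a2 and a2 or not not (a4 and (a4 or not (a2 and (a2 or not a4)))))
= not (not a2 and a2 or not not (a4 and (a4 or not a2)))   [absorption]
= not not not (a4 and (a4 or not a2))   [complement / identity]
= not (a4 and (a4 or not a2))   [double negation]
= not a4   [absorption]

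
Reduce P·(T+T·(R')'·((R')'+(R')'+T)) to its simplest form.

P·T

P·(T+T·(R')'·((R')'+(R')'+T))
= P·(T+T·(R')'·((R')'+T))
= P·(T+T·(R')')
= P·(T+T·R)
= P·T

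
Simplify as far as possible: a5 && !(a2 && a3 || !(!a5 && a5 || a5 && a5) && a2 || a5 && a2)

a5 && !(a2 && a3 || !(!a5 && a5 || a5 && a5) && a2 || a5 && a2)
= a5 && !(a2 && a3 || !a5 && a2 || a5 && a2)   (distribution)
= a5 && !(a2 && a3 || a2)   (distribution)
= a5 && !a2   (absorption)

a5 && !a2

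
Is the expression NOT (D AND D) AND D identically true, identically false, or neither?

identically false

NOT (D AND D) AND D
= NOT D AND D   (idempotence)
= FALSE   (complement)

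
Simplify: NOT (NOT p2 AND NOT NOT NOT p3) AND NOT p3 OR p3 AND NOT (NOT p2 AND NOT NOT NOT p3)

NOT (NOT p2 AND NOT NOT NOT p3) AND NOT p3 OR p3 AND NOT (NOT p2 AND NOT NOT NOT p3)
= NOT (NOT p2 AND NOT NOT NOT p3)   — distribution
= NOT (NOT p2 AND NOT p3)   — double negation
= p2 OR p3   — De Morgan

p2 OR p3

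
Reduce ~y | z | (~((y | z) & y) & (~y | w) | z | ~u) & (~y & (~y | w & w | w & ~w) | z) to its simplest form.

~y | z

~y | z | (~((y | z) & y) & (~y | w) | z | ~u) & (~y & (~y | w & w | w & ~w) | z)
= ~y | z | (~((y | z) & y) & (~y | w) | z | ~u) & (~y & (~y | w) | z)   (distribution)
= ~y | z | (~y & (~y | w) | z | ~u) & (~y & (~y | w) | z)   (absorption)
= ~y | z | ~y & (~y | w) | z   (absorption)
= ~y | z | ~y | z   (absorption)
= ~y | z   (idempotence)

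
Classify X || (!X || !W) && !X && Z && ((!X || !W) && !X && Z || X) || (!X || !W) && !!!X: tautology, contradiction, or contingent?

X || (!X || !W) && !X && Z && ((!X || !W) && !X && Z || X) || (!X || !W) && !!!X
= X || (!X || !W) && !X && Z || (!X || !W) && !!!X   (absorption)
= X || (!X || !W) && !X && Z || (!X || !W) && !X   (double negation)
= X || (!X || !W) && !X   (absorption)
= X || !X   (absorption)
= true   (complement)

tautology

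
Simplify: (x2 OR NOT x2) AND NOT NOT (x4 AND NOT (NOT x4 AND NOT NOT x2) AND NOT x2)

(x2 OR NOT x2) AND NOT NOT (x4 AND NOT (NOT x4 AND NOT NOT x2) AND NOT x2)
= (x2 OR NOT x2) AND x4 AND NOT (NOT x4 AND NOT NOT x2) AND NOT x2   — double negation
= (x2 OR NOT x2) AND x4 AND (x4 OR NOT x2) AND NOT x2   — De Morgan
= x4 AND (x4 OR NOT x2) AND NOT x2   — complement / identity
= x4 AND NOT x2   — absorption

x4 AND NOT x2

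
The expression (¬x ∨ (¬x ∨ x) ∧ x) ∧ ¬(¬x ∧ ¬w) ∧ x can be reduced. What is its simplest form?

x

(¬x ∨ (¬x ∨ x) ∧ x) ∧ ¬(¬x ∧ ¬w) ∧ x
= (¬x ∨ x) ∧ ¬(¬x ∧ ¬w) ∧ x   (complement / identity)
= ¬(¬x ∧ ¬w) ∧ x   (complement / identity)
= (x ∨ w) ∧ x   (De Morgan)
= x   (absorption)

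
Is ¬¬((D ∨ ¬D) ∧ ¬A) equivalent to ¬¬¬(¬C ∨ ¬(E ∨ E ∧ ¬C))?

E1: ¬¬((D ∨ ¬D) ∧ ¬A)
    = ¬¬¬A
    = ¬A
E2: ¬¬¬(¬C ∨ ¬(E ∨ E ∧ ¬C))
    = ¬(¬C ∨ ¬(E ∨ E ∧ ¬C))
    = ¬(¬C ∨ ¬E)
    = C ∧ E
These differ: at A=0, C=0, D=0, E=0, E1 = 1 but E2 = 0.

No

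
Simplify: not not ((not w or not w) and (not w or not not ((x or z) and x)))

not not ((not w or not w) and (not w or not not ((x or z) and x)))
= not not ((not w or not w) and (not w or (x or z) and x))
= (not w or not w) and (not w or (x or z) and x)
= not w and (x or z) and x or not w
= not w and x or not w
= not w

not w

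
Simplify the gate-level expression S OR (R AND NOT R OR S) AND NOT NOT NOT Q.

S

S OR (R AND NOT R OR S) AND NOT NOT NOT Q
= S OR (R AND NOT R OR S) AND NOT Q   — double negation
= S OR S AND NOT Q   — complement / identity
= S   — absorption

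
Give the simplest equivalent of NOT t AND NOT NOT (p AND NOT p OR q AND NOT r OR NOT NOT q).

NOT t AND NOT NOT (p AND NOT p OR q AND NOT r OR NOT NOT q)
= NOT t AND NOT NOT (q AND NOT r OR NOT NOT q)   — complement / identity
= NOT t AND NOT NOT (q AND NOT r OR q)   — double negation
= NOT t AND (q AND NOT r OR q)   — double negation
= NOT t AND q   — absorption

NOT t AND q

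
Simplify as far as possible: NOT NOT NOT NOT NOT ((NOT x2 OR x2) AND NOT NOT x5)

NOT NOT NOT NOT NOT ((NOT x2 OR x2) AND NOT NOT x5)
= NOT NOT NOT ((NOT x2 OR x2) AND NOT NOT x5)   (double negation)
= NOT NOT NOT NOT NOT x5   (complement / identity)
= NOT NOT NOT x5   (double negation)
= NOT x5   (double negation)

NOT x5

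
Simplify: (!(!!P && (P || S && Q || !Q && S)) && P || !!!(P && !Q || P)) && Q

!P && Q

(!(!!P && (P || S && Q || !Q && S)) && P || !!!(P && !Q || P)) && Q
= (!(P && (P || S && Q || !Q && S)) && P || !!!(P && !Q || P)) && Q
= (!(P && (P || S)) && P || !!!(P && !Q || P)) && Q
= (!(P && (P || S)) && P || !(P && !Q || P)) && Q
= (!P && P || !(P && !Q || P)) && Q
= !(P && !Q || P) && Q
= !P && Q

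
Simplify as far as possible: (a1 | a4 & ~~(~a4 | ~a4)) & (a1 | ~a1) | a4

a1 | a4

(a1 | a4 & ~~(~a4 | ~a4)) & (a1 | ~a1) | a4
= a1 | a4 & ~~(~a4 | ~a4) | a4   [complement / identity]
= a1 | a4 & ~(a4 & a4) | a4   [De Morgan]
= a1 | a4 & ~a4 | a4   [idempotence]
= a1 | a4   [complement / identity]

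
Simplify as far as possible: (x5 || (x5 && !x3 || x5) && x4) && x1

x5 && x1

(x5 || (x5 && !x3 || x5) && x4) && x1
= (x5 || x5 && x4) && x1   (absorption)
= x5 && x1   (absorption)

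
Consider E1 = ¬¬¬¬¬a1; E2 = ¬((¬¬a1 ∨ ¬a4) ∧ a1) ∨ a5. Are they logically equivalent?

E1: ¬¬¬¬¬a1
    = ¬¬¬a1   — double negation
    = ¬a1   — double negation
E2: ¬((¬¬a1 ∨ ¬a4) ∧ a1) ∨ a5
    = ¬((a1 ∨ ¬a4) ∧ a1) ∨ a5   — double negation
    = ¬a1 ∨ a5   — absorption
These differ: at a1=1, a4=0, a5=1, E1 = 0 but E2 = 1.

No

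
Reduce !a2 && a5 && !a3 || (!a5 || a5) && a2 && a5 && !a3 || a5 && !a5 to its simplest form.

!a2 && a5 && !a3 || (!a5 || a5) && a2 && a5 && !a3 || a5 && !a5
= !a2 && a5 && !a3 || a2 && a5 && !a3 || a5 && !a5
= a5 && !a3 || a5 && !a5
= a5 && !a3

a5 && !a3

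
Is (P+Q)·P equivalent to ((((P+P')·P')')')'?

Yes

E1: (P+Q)·P
    = P   (absorption)
E2: ((((P+P')·P')')')'
    = (((P')')')'   (complement / identity)
    = (P')'   (double negation)
    = P   (double negation)
Both reduce to P, so they are equivalent.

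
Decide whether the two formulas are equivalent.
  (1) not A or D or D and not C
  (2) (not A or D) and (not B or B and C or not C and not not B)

E1: not A or D or D and not C
    = not A or D   (absorption)
E2: (not A or D) and (not B or B and C or not C and not not B)
    = (not A or D) and (not B or B and C or not C and B)   (double negation)
    = (not A or D) and (not B or B)   (distribution)
    = not A or D   (complement / identity)
Both reduce to not A or D, so they are equivalent.

Yes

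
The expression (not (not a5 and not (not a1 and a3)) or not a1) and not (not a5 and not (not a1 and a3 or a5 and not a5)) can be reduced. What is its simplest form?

a5 or not a1 and a3

(not (not a5 and not (not a1 and a3)) or not a1) and not (not a5 and not (not a1 and a3 or a5 and not a5))
= (not (not a5 and not (not a1 and a3)) or not a1) and not (not a5 and not (not a1 and a3))   [complement / identity]
= not (not a5 and not (not a1 and a3))   [absorption]
= a5 or not a1 and a3   [De Morgan]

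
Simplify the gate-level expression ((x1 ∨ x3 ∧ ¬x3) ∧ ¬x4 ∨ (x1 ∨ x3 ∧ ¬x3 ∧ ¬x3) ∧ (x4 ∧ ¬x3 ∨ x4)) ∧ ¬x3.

((x1 ∨ x3 ∧ ¬x3) ∧ ¬x4 ∨ (x1 ∨ x3 ∧ ¬x3 ∧ ¬x3) ∧ (x4 ∧ ¬x3 ∨ x4)) ∧ ¬x3
= ((x1 ∨ x3 ∧ ¬x3) ∧ ¬x4 ∨ (x1 ∨ x3 ∧ ¬x3 ∧ ¬x3) ∧ x4) ∧ ¬x3
= ((x1 ∨ x3 ∧ ¬x3) ∧ ¬x4 ∨ (x1 ∨ x3 ∧ ¬x3) ∧ x4) ∧ ¬x3
= (x1 ∨ x3 ∧ ¬x3) ∧ ¬x3
= x1 ∧ ¬x3

x1 ∧ ¬x3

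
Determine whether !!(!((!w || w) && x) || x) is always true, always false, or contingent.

!!(!((!w || w) && x) || x)
= !!(!x || x)   [complement / identity]
= !x || x   [double negation]
= true   [complement]

always true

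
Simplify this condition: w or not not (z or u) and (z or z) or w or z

w or z

w or not not (z or u) and (z or z) or w or z
= w or not not (z or u) and z or w or z   (idempotence)
= w or (z or u) and z or w or z   (double negation)
= w or z or w or z   (absorption)
= w or z   (idempotence)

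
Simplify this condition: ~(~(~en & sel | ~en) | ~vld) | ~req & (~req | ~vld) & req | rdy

~en & vld | rdy

~(~(~en & sel | ~en) | ~vld) | ~req & (~req | ~vld) & req | rdy
= ~(~~en | ~vld) | ~req & (~req | ~vld) & req | rdy   — absorption
= ~(~~en | ~vld) | ~req & req | rdy   — absorption
= ~(~~en | ~vld) | rdy   — complement / identity
= ~en & vld | rdy   — De Morgan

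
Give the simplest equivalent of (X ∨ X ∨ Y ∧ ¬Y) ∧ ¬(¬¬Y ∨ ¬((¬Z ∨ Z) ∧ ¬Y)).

(X ∨ X ∨ Y ∧ ¬Y) ∧ ¬(¬¬Y ∨ ¬((¬Z ∨ Z) ∧ ¬Y))
= (X ∨ Y ∧ ¬Y) ∧ ¬(¬¬Y ∨ ¬((¬Z ∨ Z) ∧ ¬Y))   — idempotence
= (X ∨ Y ∧ ¬Y) ∧ ¬(¬¬Y ∨ ¬¬Y)   — complement / identity
= (X ∨ Y ∧ ¬Y) ∧ ¬¬¬Y   — idempotence
= (X ∨ Y ∧ ¬Y) ∧ ¬Y   — double negation
= X ∧ ¬Y   — complement / identity

X ∧ ¬Y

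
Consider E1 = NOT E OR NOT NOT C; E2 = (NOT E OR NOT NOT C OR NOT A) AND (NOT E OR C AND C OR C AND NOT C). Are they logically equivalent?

E1: NOT E OR NOT NOT C
    = NOT E OR C   (double negation)
E2: (NOT E OR NOT NOT C OR NOT A) AND (NOT E OR C AND C OR C AND NOT C)
    = (NOT E OR NOT NOT C OR NOT A) AND (NOT E OR C)   (distribution)
    = (NOT E OR C OR NOT A) AND (NOT E OR C)   (double negation)
    = NOT E OR C   (absorption)
Both reduce to NOT E OR C, so they are equivalent.

Yes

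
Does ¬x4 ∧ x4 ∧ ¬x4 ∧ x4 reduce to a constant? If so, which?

yes, False

¬x4 ∧ x4 ∧ ¬x4 ∧ x4
= ¬x4 ∧ x4   [idempotence]
= False   [complement]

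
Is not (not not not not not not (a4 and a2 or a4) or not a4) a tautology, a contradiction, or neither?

contradiction

not (not not not not not not (a4 and a2 or a4) or not a4)
= not (not not not not (a4 and a2 or a4) or not a4)   (double negation)
= not (not not (a4 and a2 or a4) or not a4)   (double negation)
= not (not not a4 or not a4)   (absorption)
= not a4 and a4   (De Morgan)
= False   (complement)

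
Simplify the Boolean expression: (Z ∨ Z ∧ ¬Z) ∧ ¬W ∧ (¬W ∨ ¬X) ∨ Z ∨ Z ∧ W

(Z ∨ Z ∧ ¬Z) ∧ ¬W ∧ (¬W ∨ ¬X) ∨ Z ∨ Z ∧ W
= (Z ∨ Z ∧ ¬Z) ∧ ¬W ∨ Z ∨ Z ∧ W   — absorption
= Z ∧ ¬W ∨ Z ∨ Z ∧ W   — complement / identity
= Z ∧ ¬W ∨ Z   — absorption
= Z   — absorption

Z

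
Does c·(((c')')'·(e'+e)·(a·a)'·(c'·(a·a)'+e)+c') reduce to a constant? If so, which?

yes, False

c·(((c')')'·(e'+e)·(a·a)'·(c'·(a·a)'+e)+c')
= c·(c'·(e'+e)·(a·a)'·(c'·(a·a)'+e)+c')   (double negation)
= c·(c'·(a·a)'·(c'·(a·a)'+e)+c')   (complement / identity)
= c·(c'·(a·a)'+c')   (absorption)
= c·(c'·a'+c')   (idempotence)
= c·c'   (absorption)
= 0   (complement)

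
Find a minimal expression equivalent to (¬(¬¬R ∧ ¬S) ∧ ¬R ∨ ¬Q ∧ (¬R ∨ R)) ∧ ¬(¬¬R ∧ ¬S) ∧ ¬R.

(¬(¬¬R ∧ ¬S) ∧ ¬R ∨ ¬Q ∧ (¬R ∨ R)) ∧ ¬(¬¬R ∧ ¬S) ∧ ¬R
= (¬(¬¬R ∧ ¬S) ∧ ¬R ∨ ¬Q) ∧ ¬(¬¬R ∧ ¬S) ∧ ¬R   (complement / identity)
= ¬(¬¬R ∧ ¬S) ∧ ¬R   (absorption)
= (¬R ∨ S) ∧ ¬R   (De Morgan)
= ¬R   (absorption)

¬R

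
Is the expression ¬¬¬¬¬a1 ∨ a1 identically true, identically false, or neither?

¬¬¬¬¬a1 ∨ a1
= ¬¬¬a1 ∨ a1   [double negation]
= ¬a1 ∨ a1   [double negation]
= True   [complement]

identically true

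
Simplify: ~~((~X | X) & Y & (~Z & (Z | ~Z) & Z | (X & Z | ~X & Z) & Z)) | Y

~~((~X | X) & Y & (~Z & (Z | ~Z) & Z | (X & Z | ~X & Z) & Z)) | Y
= ~~((~X | X) & Y & (~Z & Z | (X & Z | ~X & Z) & Z)) | Y   — complement / identity
= ~~((~X | X) & Y & (~Z & Z | Z & Z)) | Y   — distribution
= (~X | X) & Y & (~Z & Z | Z & Z) | Y   — double negation
= (~X | X) & Y & Z | Y   — distribution
= Y & Z | Y   — complement / identity
= Y   — absorption

Y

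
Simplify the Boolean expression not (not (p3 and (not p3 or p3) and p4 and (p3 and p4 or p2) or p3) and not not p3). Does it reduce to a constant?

not (not (p3 and (not p3 or p3) and p4 and (p3 and p4 or p2) or p3) and not not p3)
= p3 and (not p3 or p3) and p4 and (p3 and p4 or p2) or p3 or not p3   — De Morgan
= p3 and p4 and (p3 and p4 or p2) or p3 or not p3   — complement / identity
= p3 and p4 or p3 or not p3   — absorption
= p3 or not p3   — absorption
= True   — complement

True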